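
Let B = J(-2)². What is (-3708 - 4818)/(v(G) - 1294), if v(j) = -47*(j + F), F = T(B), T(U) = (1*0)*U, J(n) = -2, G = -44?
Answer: -1421/129 ≈ -11.016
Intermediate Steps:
B = 4 (B = (-2)² = 4)
T(U) = 0 (T(U) = 0*U = 0)
F = 0
v(j) = -47*j (v(j) = -47*(j + 0) = -47*j)
(-3708 - 4818)/(v(G) - 1294) = (-3708 - 4818)/(-47*(-44) - 1294) = -8526/(2068 - 1294) = -8526/774 = -8526*1/774 = -1421/129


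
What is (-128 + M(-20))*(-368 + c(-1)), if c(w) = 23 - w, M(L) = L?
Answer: 50912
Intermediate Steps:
(-128 + M(-20))*(-368 + c(-1)) = (-128 - 20)*(-368 + (23 - 1*(-1))) = -148*(-368 + (23 + 1)) = -148*(-368 + 24) = -148*(-344) = 50912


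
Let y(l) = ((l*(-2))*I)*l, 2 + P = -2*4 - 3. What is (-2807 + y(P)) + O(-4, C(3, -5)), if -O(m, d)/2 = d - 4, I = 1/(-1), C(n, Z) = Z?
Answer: -2451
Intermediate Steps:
I = -1
O(m, d) = 8 - 2*d (O(m, d) = -2*(d - 4) = -2*(-4 + d) = 8 - 2*d)
P = -13 (P = -2 + (-2*4 - 3) = -2 + (-8 - 3) = -2 - 11 = -13)
y(l) = 2*l² (y(l) = ((l*(-2))*(-1))*l = (-2*l*(-1))*l = (2*l)*l = 2*l²)
(-2807 + y(P)) + O(-4, C(3, -5)) = (-2807 + 2*(-13)²) + (8 - 2*(-5)) = (-2807 + 2*169) + (8 + 10) = (-2807 + 338) + 18 = -2469 + 18 = -2451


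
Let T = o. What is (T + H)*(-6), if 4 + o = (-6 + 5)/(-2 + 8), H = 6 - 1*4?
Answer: 13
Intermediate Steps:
H = 2 (H = 6 - 4 = 2)
o = -25/6 (o = -4 + (-6 + 5)/(-2 + 8) = -4 - 1/6 = -4 - 1*⅙ = -4 - ⅙ = -25/6 ≈ -4.1667)
T = -25/6 ≈ -4.1667
(T + H)*(-6) = (-25/6 + 2)*(-6) = -13/6*(-6) = 13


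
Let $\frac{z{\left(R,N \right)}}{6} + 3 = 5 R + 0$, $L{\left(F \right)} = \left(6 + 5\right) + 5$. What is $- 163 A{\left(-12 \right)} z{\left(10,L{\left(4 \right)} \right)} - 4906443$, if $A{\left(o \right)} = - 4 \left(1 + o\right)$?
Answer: $-6928947$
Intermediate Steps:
$L{\left(F \right)} = 16$ ($L{\left(F \right)} = 11 + 5 = 16$)
$z{\left(R,N \right)} = -18 + 30 R$ ($z{\left(R,N \right)} = -18 + 6 \left(5 R + 0\right) = -18 + 6 \cdot 5 R = -18 + 30 R$)
$A{\left(o \right)} = -4 - 4 o$
$- 163 A{\left(-12 \right)} z{\left(10,L{\left(4 \right)} \right)} - 4906443 = - 163 \left(-4 - -48\right) \left(-18 + 30 \cdot 10\right) - 4906443 = - 163 \left(-4 + 48\right) \left(-18 + 300\right) - 4906443 = \left(-163\right) 44 \cdot 282 - 4906443 = \left(-7172\right) 282 - 4906443 = -2022504 - 4906443 = -6928947$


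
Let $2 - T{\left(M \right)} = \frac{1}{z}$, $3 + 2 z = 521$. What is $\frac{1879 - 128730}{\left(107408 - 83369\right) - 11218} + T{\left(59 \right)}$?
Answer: $- \frac{26225952}{3320639} \approx -7.8979$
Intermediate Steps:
$z = 259$ ($z = - \frac{3}{2} + \frac{1}{2} \cdot 521 = - \frac{3}{2} + \frac{521}{2} = 259$)
$T{\left(M \right)} = \frac{517}{259}$ ($T{\left(M \right)} = 2 - \frac{1}{259} = \frac{517}{259}$)
$\frac{1879 - 128730}{\left(107408 - 83369\right) - 11218} + T{\left(59 \right)} = \frac{1879 - 128730}{\left(107408 - 83369\right) - 11218} + \frac{517}{259} = - \frac{126851}{24039 - 11218} + \frac{517}{259} = - \frac{126851}{12821} + \frac{517}{259} = - \frac{26225952}{3320639}$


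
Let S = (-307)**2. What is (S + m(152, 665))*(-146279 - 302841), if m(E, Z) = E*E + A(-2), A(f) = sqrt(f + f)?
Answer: -52705579360 - 898240*I ≈ -5.2706e+10 - 8.9824e+5*I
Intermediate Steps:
A(f) = sqrt(2)*sqrt(f) (A(f) = sqrt(2*f) = sqrt(2)*sqrt(f))
S = 94249
m(E, Z) = E**2 + 2*I (m(E, Z) = E*E + sqrt(2)*sqrt(-2) = E**2 + sqrt(2)*(I*sqrt(2)) = E**2 + 2*I)
(S + m(152, 665))*(-146279 - 302841) = (94249 + (152**2 + 2*I))*(-146279 - 302841) = (94249 + (23104 + 2*I))*(-449120) = (117353 + 2*I)*(-449120) = -52705579360 - 898240*I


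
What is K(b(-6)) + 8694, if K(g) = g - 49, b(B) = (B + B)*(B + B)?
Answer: 8789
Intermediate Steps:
b(B) = 4*B**2 (b(B) = (2*B)*(2*B) = 4*B**2)
K(g) = -49 + g
K(b(-6)) + 8694 = (-49 + 4*(-6)**2) + 8694 = (-49 + 4*36) + 8694 = (-49 + 144) + 8694 = 95 + 8694 = 8789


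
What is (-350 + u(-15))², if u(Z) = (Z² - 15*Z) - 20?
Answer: 6400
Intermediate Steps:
u(Z) = -20 + Z² - 15*Z
(-350 + u(-15))² = (-350 + (-20 + (-15)² - 15*(-15)))² = (-350 + (-20 + 225 + 225))² = (-350 + 430)² = 80² = 6400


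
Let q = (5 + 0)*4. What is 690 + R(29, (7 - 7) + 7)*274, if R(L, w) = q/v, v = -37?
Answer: 20050/37 ≈ 541.89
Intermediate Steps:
q = 20 (q = 5*4 = 20)
R(L, w) = -20/37 (R(L, w) = 20/(-37) = 20*(-1/37) = -20/37)
690 + R(29, (7 - 7) + 7)*274 = 690 - 20/37*274 = 690 - 5480/37 = 20050/37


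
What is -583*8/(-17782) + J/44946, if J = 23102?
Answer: 155106977/199807443 ≈ 0.77628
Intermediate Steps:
-583*8/(-17782) + J/44946 = -583*8/(-17782) + 23102/44946 = -4664*(-1/17782) + 23102*(1/44946) = 2332/8891 + 11551/22473 = 155106977/199807443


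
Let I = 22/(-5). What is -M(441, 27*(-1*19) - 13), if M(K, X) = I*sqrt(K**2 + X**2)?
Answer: 22*sqrt(471157)/5 ≈ 3020.2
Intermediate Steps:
I = -22/5 (I = 22*(-1/5) = -22/5 ≈ -4.4000)
M(K, X) = -22*sqrt(K**2 + X**2)/5
-M(441, 27*(-1*19) - 13) = -(-22)*sqrt(441**2 + (27*(-1*19) - 13)**2)/5 = -(-22)*sqrt(194481 + (27*(-19) - 13)**2)/5 = -(-22)*sqrt(194481 + (-513 - 13)**2)/5 = -(-22)*sqrt(194481 + (-526)**2)/5 = -(-22)*sqrt(194481 + 276676)/5 = -(-22)*sqrt(471157)/5 = 22*sqrt(471157)/5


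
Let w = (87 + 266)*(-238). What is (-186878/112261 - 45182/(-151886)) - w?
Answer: 37697074656001/448707217 ≈ 84013.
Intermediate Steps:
w = -84014 (w = 353*(-238) = -84014)
(-186878/112261 - 45182/(-151886)) - w = (-186878/112261 - 45182/(-151886)) - 1*(-84014) = (-186878*1/112261 - 45182*(-1/151886)) + 84014 = (-186878/112261 + 1189/3997) + 84014 = -613473037/448707217 + 84014 = 37697074656001/448707217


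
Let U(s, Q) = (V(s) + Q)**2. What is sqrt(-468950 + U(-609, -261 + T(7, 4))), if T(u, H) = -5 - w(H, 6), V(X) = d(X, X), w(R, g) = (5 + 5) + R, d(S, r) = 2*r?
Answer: sqrt(1775054) ≈ 1332.3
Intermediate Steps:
w(R, g) = 10 + R
V(X) = 2*X
T(u, H) = -15 - H (T(u, H) = -5 - (10 + H) = -5 + (-10 - H) = -15 - H)
U(s, Q) = (Q + 2*s)**2 (U(s, Q) = (2*s + Q)**2 = (Q + 2*s)**2)
sqrt(-468950 + U(-609, -261 + T(7, 4))) = sqrt(-468950 + ((-261 + (-15 - 1*4)) + 2*(-609))**2) = sqrt(-468950 + ((-261 + (-15 - 4)) - 1218)**2) = sqrt(-468950 + ((-261 - 19) - 1218)**2) = sqrt(-468950 + (-280 - 1218)**2) = sqrt(-468950 + (-1498)**2) = sqrt(-468950 + 2244004) = sqrt(1775054)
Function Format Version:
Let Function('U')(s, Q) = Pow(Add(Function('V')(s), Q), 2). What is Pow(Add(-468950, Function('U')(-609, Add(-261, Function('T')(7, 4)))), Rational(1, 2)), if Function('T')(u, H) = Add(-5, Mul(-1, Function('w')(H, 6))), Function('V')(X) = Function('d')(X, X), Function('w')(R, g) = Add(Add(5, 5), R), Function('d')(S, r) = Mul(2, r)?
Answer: Pow(1775054, Rational(1, 2)) ≈ 1332.3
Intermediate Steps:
Function('w')(R, g) = Add(10, R)
Function('V')(X) = Mul(2, X)
Function('T')(u, H) = Add(-15, Mul(-1, H)) (Function('T')(u, H) = Add(-5, Mul(-1, Add(10, H))) = Add(-5, Add(-10, Mul(-1, H))) = Add(-15, Mul(-1, H)))
Function('U')(s, Q) = Pow(Add(Q, Mul(2, s)), 2) (Function('U')(s, Q) = Pow(Add(Mul(2, s), Q), 2) = Pow(Add(Q, Mul(2, s)), 2))
Pow(Add(-468950, Function('U')(-609, Add(-261, Function('T')(7, 4)))), Rational(1, 2)) = Pow(Add(-468950, Pow(Add(Add(-261, Add(-15, Mul(-1, 4))), Mul(2, -609)), 2)), Rational(1, 2)) = Pow(Add(-468950, Pow(Add(Add(-261, Add(-15, -4)), -1218), 2)), Rational(1, 2)) = Pow(Add(-468950, Pow(Add(Add(-261, -19), -1218), 2)), Rational(1, 2)) = Pow(Add(-468950, Pow(Add(-280, -1218), 2)), Rational(1, 2)) = Pow(Add(-468950, Pow(-1498, 2)), Rational(1, 2)) = Pow(Add(-468950, 2244004), Rational(1, 2)) = Pow(1775054, Rational(1, 2))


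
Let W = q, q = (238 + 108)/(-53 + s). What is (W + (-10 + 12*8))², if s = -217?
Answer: 130804969/18225 ≈ 7177.2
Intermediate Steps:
q = -173/135 (q = (238 + 108)/(-53 - 217) = 346/(-270) = 346*(-1/270) = -173/135 ≈ -1.2815)
W = -173/135 ≈ -1.2815
(W + (-10 + 12*8))² = (-173/135 + (-10 + 12*8))² = (-173/135 + (-10 + 96))² = (-173/135 + 86)² = (11437/135)² = 130804969/18225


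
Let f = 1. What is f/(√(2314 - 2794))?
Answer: -I*√30/120 ≈ -0.045644*I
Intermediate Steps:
f/(√(2314 - 2794)) = 1/√(2314 - 2794) = 1/√(-480) = 1/(4*I*√30) = -I*√30/120*1 = -I*√30/120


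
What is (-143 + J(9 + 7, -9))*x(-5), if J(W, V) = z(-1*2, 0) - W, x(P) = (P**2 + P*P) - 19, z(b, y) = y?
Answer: -4929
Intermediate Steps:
x(P) = -19 + 2*P**2 (x(P) = (P**2 + P**2) - 19 = 2*P**2 - 19 = -19 + 2*P**2)
J(W, V) = -W (J(W, V) = 0 - W = -W)
(-143 + J(9 + 7, -9))*x(-5) = (-143 - (9 + 7))*(-19 + 2*(-5)**2) = (-143 - 1*16)*(-19 + 2*25) = (-143 - 16)*(-19 + 50) = -159*31 = -4929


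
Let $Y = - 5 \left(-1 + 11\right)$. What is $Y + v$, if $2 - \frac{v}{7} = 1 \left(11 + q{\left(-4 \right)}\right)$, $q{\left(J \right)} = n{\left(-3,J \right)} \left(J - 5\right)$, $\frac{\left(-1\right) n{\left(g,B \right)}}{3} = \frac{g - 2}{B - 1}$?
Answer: $-302$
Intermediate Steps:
$n{\left(g,B \right)} = - \frac{3 \left(-2 + g\right)}{-1 + B}$ ($n{\left(g,B \right)} = - 3 \frac{g - 2}{B - 1} = - 3 \frac{-2 + g}{-1 + B} = - \frac{3 \left(-2 + g\right)}{-1 + B}$)
$q{\left(J \right)} = \frac{15 \left(-5 + J\right)}{-1 + J}$ ($q{\left(J \right)} = \frac{3 \left(2 - -3\right)}{-1 + J} \left(J - 5\right) = \frac{3 \left(2 + 3\right)}{-1 + J} \left(-5 + J\right) = 3 \frac{1}{-1 + J} 5 \left(-5 + J\right) = \frac{15}{-1 + J} \left(-5 + J\right) = \frac{15 \left(-5 + J\right)}{-1 + J}$)
$v = -252$ ($v = 14 - 7 \cdot 1 \left(11 + \frac{15 \left(-5 - 4\right)}{-1 - 4}\right) = 14 - 7 \cdot 1 \left(11 + 15 \frac{1}{-5} \left(-9\right)\right) = 14 - 7 \cdot 1 \left(11 + 15 \left(- \frac{1}{5}\right) \left(-9\right)\right) = 14 - 7 \cdot 1 \left(11 + 27\right) = 14 - 7 \cdot 1 \cdot 38 = 14 - 266 = -252$)
$Y = -50$ ($Y = \left(-5\right) 10 = -50$)
$Y + v = -50 - 252 = -302$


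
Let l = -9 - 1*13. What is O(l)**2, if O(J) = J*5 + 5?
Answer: 11025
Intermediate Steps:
l = -22 (l = -9 - 13 = -22)
O(J) = 5 + 5*J (O(J) = 5*J + 5 = 5 + 5*J)
O(l)**2 = (5 + 5*(-22))**2 = (5 - 110)**2 = (-105)**2 = 11025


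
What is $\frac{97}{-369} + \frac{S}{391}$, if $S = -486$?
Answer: $- \frac{217261}{144279} \approx -1.5058$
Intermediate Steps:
$\frac{97}{-369} + \frac{S}{391} = \frac{97}{-369} - \frac{486}{391} = 97 \left(- \frac{1}{369}\right) - \frac{486}{391} = - \frac{97}{369} - \frac{486}{391} = - \frac{217261}{144279}$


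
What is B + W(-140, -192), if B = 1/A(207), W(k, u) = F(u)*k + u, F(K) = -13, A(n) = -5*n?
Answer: 1684979/1035 ≈ 1628.0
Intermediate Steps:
W(k, u) = u - 13*k (W(k, u) = -13*k + u = u - 13*k)
B = -1/1035 (B = 1/(-5*207) = 1/(-1035) = -1/1035 ≈ -0.00096618)
B + W(-140, -192) = -1/1035 + (-192 - 13*(-140)) = -1/1035 + (-192 + 1820) = -1/1035 + 1628 = 1684979/1035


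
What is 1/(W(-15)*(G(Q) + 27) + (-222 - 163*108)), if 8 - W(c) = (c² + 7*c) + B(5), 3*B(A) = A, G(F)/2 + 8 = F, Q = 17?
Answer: -1/22941 ≈ -4.3590e-5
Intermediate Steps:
G(F) = -16 + 2*F
B(A) = A/3
W(c) = 19/3 - c² - 7*c (W(c) = 8 - ((c² + 7*c) + (⅓)*5) = 8 - ((c² + 7*c) + 5/3) = 8 - (5/3 + c² + 7*c) = 8 + (-5/3 - c² - 7*c) = 19/3 - c² - 7*c)
1/(W(-15)*(G(Q) + 27) + (-222 - 163*108)) = 1/((19/3 - 1*(-15)² - 7*(-15))*((-16 + 2*17) + 27) + (-222 - 163*108)) = 1/((19/3 - 1*225 + 105)*((-16 + 34) + 27) + (-222 - 17604)) = 1/((19/3 - 225 + 105)*(18 + 27) - 17826) = 1/(-341/3*45 - 17826) = 1/(-5115 - 17826) = 1/(-22941) = -1/22941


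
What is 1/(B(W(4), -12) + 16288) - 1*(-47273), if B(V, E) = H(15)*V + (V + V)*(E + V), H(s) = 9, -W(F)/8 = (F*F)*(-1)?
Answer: 2228260129/47136 ≈ 47273.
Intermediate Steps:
W(F) = 8*F² (W(F) = -8*F*F*(-1) = -8*F²*(-1) = -(-8)*F² = 8*F²)
B(V, E) = 9*V + 2*V*(E + V) (B(V, E) = 9*V + (V + V)*(E + V) = 9*V + (2*V)*(E + V) = 9*V + 2*V*(E + V))
1/(B(W(4), -12) + 16288) - 1*(-47273) = 1/((8*4²)*(9 + 2*(-12) + 2*(8*4²)) + 16288) - 1*(-47273) = 1/((8*16)*(9 - 24 + 2*(8*16)) + 16288) + 47273 = 1/(128*(9 - 24 + 2*128) + 16288) + 47273 = 1/(128*(9 - 24 + 256) + 16288) + 47273 = 1/(128*241 + 16288) + 47273 = 1/(30848 + 16288) + 47273 = 1/47136 + 47273 = 2228260129/47136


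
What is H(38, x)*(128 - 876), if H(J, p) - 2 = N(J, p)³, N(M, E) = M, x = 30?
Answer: -41045752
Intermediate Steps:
H(J, p) = 2 + J³
H(38, x)*(128 - 876) = (2 + 38³)*(128 - 876) = (2 + 54872)*(-748) = 54874*(-748) = -41045752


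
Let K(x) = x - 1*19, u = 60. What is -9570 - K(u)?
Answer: -9611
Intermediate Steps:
K(x) = -19 + x (K(x) = x - 19 = -19 + x)
-9570 - K(u) = -9570 - (-19 + 60) = -9570 - 1*41 = -9570 - 41 = -9611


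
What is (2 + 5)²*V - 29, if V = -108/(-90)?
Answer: 149/5 ≈ 29.800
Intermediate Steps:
V = 6/5 (V = -108*(-1/90) = 6/5 ≈ 1.2000)
(2 + 5)²*V - 29 = (2 + 5)²*(6/5) - 29 = 7²*(6/5) - 29 = 49*(6/5) - 29 = 294/5 - 29 = 149/5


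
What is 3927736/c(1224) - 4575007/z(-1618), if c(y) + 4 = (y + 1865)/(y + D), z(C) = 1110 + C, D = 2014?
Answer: -6415625363303/5010404 ≈ -1.2805e+6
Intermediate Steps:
c(y) = -4 + (1865 + y)/(2014 + y) (c(y) = -4 + (y + 1865)/(y + 2014) = -4 + (1865 + y)/(2014 + y))
3927736/c(1224) - 4575007/z(-1618) = 3927736/(((-6191 - 3*1224)/(2014 + 1224))) - 4575007/(1110 - 1618) = 3927736/(((-6191 - 3672)/3238)) - 4575007/(-508) = 3927736/(((1/3238)*(-9863))) - 4575007*(-1/508) = 3927736/(-9863/3238) + 4575007/508 = 3927736*(-3238/9863) + 4575007/508 = -12718009168/9863 + 4575007/508 = -6415625363303/5010404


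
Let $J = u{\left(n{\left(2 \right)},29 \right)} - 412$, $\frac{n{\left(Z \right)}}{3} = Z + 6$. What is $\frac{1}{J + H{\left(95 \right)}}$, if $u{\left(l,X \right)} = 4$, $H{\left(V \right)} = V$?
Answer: $- \frac{1}{313} \approx -0.0031949$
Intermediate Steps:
$n{\left(Z \right)} = 18 + 3 Z$ ($n{\left(Z \right)} = 3 \left(Z + 6\right) = 3 \left(6 + Z\right) = 18 + 3 Z$)
$J = -408$ ($J = 4 - 412 = -408$)
$\frac{1}{J + H{\left(95 \right)}} = \frac{1}{-408 + 95} = \frac{1}{-313} = - \frac{1}{313}$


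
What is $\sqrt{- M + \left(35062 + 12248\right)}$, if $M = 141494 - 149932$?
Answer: $2 \sqrt{13937} \approx 236.11$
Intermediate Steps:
$M = -8438$
$\sqrt{- M + \left(35062 + 12248\right)} = \sqrt{\left(-1\right) \left(-8438\right) + \left(35062 + 12248\right)} = \sqrt{8438 + 47310} = \sqrt{55748} = 2 \sqrt{13937}$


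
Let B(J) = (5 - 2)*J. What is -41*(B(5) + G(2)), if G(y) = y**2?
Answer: -779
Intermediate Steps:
B(J) = 3*J
-41*(B(5) + G(2)) = -41*(3*5 + 2**2) = -41*(15 + 4) = -41*19 = -779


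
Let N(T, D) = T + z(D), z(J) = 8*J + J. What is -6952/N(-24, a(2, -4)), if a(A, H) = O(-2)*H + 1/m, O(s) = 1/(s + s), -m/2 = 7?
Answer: 97328/219 ≈ 444.42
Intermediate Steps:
m = -14 (m = -2*7 = -14)
O(s) = 1/(2*s)
a(A, H) = -1/14 - H/4 (a(A, H) = ((½)/(-2))*H + 1/(-14) = ((½)*(-½))*H - 1/14 = -H/4 - 1/14 = -1/14 - H/4)
z(J) = 9*J
N(T, D) = T + 9*D
-6952/N(-24, a(2, -4)) = -6952/(-24 + 9*(-1/14 - ¼*(-4))) = -6952/(-24 + 9*(-1/14 + 1)) = -6952/(-24 + 9*(13/14)) = -6952/(-24 + 117/14) = -6952/(-219/14) = -6952*(-14/219) = 97328/219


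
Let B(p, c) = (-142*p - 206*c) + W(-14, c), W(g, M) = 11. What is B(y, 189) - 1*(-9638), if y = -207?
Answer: 109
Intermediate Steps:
B(p, c) = 11 - 206*c - 142*p (B(p, c) = (-142*p - 206*c) + 11 = (-206*c - 142*p) + 11 = 11 - 206*c - 142*p)
B(y, 189) - 1*(-9638) = (11 - 206*189 - 142*(-207)) - 1*(-9638) = (11 - 38934 + 29394) + 9638 = -9529 + 9638 = 109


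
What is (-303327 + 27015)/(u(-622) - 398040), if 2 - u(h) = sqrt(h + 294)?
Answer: 27495668964/39608562443 - 138156*I*sqrt(82)/39608562443 ≈ 0.69419 - 3.1586e-5*I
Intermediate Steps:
u(h) = 2 - sqrt(294 + h) (u(h) = 2 - sqrt(h + 294) = 2 - sqrt(294 + h))
(-303327 + 27015)/(u(-622) - 398040) = (-303327 + 27015)/((2 - sqrt(294 - 622)) - 398040) = -276312/((2 - sqrt(-328)) - 398040) = -276312/((2 - 2*I*sqrt(82)) - 398040) = -276312/(-398038 - 2*I*sqrt(82))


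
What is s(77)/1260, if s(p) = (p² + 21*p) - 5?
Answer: 7541/1260 ≈ 5.9849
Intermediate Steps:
s(p) = -5 + p² + 21*p
s(77)/1260 = (-5 + 77² + 21*77)/1260 = (-5 + 5929 + 1617)*(1/1260) = 7541*(1/1260) = 7541/1260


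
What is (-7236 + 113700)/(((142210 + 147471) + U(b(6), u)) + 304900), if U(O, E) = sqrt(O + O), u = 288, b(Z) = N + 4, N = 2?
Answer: 63301471584/353526565549 - 212928*sqrt(3)/353526565549 ≈ 0.17906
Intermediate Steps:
b(Z) = 6 (b(Z) = 2 + 4 = 6)
U(O, E) = sqrt(2)*sqrt(O) (U(O, E) = sqrt(2*O) = sqrt(2)*sqrt(O))
(-7236 + 113700)/(((142210 + 147471) + U(b(6), u)) + 304900) = (-7236 + 113700)/(((142210 + 147471) + sqrt(2)*sqrt(6)) + 304900) = 106464/((289681 + 2*sqrt(3)) + 304900) = 106464/(594581 + 2*sqrt(3))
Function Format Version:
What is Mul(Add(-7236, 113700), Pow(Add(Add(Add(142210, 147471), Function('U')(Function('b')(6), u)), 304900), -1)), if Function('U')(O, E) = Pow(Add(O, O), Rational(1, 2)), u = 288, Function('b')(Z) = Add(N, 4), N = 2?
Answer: Add(Rational(63301471584, 353526565549), Mul(Rational(-212928, 353526565549), Pow(3, Rational(1, 2)))) ≈ 0.17906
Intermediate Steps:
Function('b')(Z) = 6 (Function('b')(Z) = Add(2, 4) = 6)
Function('U')(O, E) = Mul(Pow(2, Rational(1, 2)), Pow(O, Rational(1, 2))) (Function('U')(O, E) = Pow(Mul(2, O), Rational(1, 2)) = Mul(Pow(2, Rational(1, 2)), Pow(O, Rational(1, 2))))
Mul(Add(-7236, 113700), Pow(Add(Add(Add(142210, 147471), Function('U')(Function('b')(6), u)), 304900), -1)) = Mul(Add(-7236, 113700), Pow(Add(Add(Add(142210, 147471), Mul(Pow(2, Rational(1, 2)), Pow(6, Rational(1, 2)))), 304900), -1)) = Mul(106464, Pow(Add(Add(289681, Mul(2, Pow(3, Rational(1, 2)))), 304900), -1)) = Mul(106464, Pow(Add(594581, Mul(2, Pow(3, Rational(1, 2)))), -1))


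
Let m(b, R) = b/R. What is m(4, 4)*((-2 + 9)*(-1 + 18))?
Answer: 119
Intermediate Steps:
m(4, 4)*((-2 + 9)*(-1 + 18)) = (4/4)*((-2 + 9)*(-1 + 18)) = (4*(¼))*(7*17) = 1*119 = 119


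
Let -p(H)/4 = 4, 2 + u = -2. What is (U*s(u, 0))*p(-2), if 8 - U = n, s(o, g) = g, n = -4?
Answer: 0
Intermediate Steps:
u = -4 (u = -2 - 2 = -4)
p(H) = -16 (p(H) = -4*4 = -16)
U = 12 (U = 8 - 1*(-4) = 8 + 4 = 12)
(U*s(u, 0))*p(-2) = (12*0)*(-16) = 0*(-16) = 0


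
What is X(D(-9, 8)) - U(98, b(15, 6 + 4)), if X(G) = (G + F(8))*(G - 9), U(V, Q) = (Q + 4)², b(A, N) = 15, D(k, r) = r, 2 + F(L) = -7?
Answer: -360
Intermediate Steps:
F(L) = -9 (F(L) = -2 - 7 = -9)
U(V, Q) = (4 + Q)²
X(G) = (-9 + G)² (X(G) = (G - 9)*(G - 9) = (-9 + G)*(-9 + G) = (-9 + G)²)
X(D(-9, 8)) - U(98, b(15, 6 + 4)) = (81 + 8² - 18*8) - (4 + 15)² = (81 + 64 - 144) - 1*19² = 1 - 1*361 = 1 - 361 = -360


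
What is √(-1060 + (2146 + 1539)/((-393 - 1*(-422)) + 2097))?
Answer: 5*I*√191329370/2126 ≈ 32.531*I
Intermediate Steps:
√(-1060 + (2146 + 1539)/((-393 - 1*(-422)) + 2097)) = √(-1060 + 3685/((-393 + 422) + 2097)) = √(-1060 + 3685/(29 + 2097)) = √(-1060 + 3685/2126) = √(-2249875/2126) = 5*I*√191329370/2126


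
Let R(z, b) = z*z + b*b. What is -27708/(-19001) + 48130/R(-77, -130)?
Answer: 1547064062/433773829 ≈ 3.5665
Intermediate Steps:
R(z, b) = b² + z² (R(z, b) = z² + b² = b² + z²)
-27708/(-19001) + 48130/R(-77, -130) = -27708/(-19001) + 48130/((-130)² + (-77)²) = -27708*(-1/19001) + 48130/(16900 + 5929) = 27708/19001 + 48130/22829 = 1547064062/433773829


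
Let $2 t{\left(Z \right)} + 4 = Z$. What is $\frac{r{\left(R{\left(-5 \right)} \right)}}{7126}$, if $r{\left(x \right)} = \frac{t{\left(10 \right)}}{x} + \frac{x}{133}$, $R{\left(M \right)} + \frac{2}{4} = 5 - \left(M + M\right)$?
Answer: $\frac{2437}{54969964} \approx 4.4333 \cdot 10^{-5}$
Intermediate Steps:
$R{\left(M \right)} = \frac{9}{2} - 2 M$ ($R{\left(M \right)} = - \frac{1}{2} - \left(-5 + 2 M\right) = \frac{9}{2} - 2 M$)
$t{\left(Z \right)} = -2 + \frac{Z}{2}$
$r{\left(x \right)} = \frac{3}{x} + \frac{x}{133}$ ($r{\left(x \right)} = \frac{-2 + \frac{1}{2} \cdot 10}{x} + \frac{x}{133} = \frac{-2 + 5}{x} + x \frac{1}{133} = \frac{3}{x} + \frac{x}{133}$)
$\frac{r{\left(R{\left(-5 \right)} \right)}}{7126} = \frac{\frac{3}{\frac{9}{2} - -10} + \frac{\frac{9}{2} - -10}{133}}{7126} = \left(\frac{3}{\frac{9}{2} + 10} + \frac{\frac{9}{2} + 10}{133}\right) \frac{1}{7126} = \left(\frac{3}{\frac{29}{2}} + \frac{1}{133} \cdot \frac{29}{2}\right) \frac{1}{7126} = \left(3 \cdot \frac{2}{29} + \frac{29}{266}\right) \frac{1}{7126} = \left(\frac{6}{29} + \frac{29}{266}\right) \frac{1}{7126} = \frac{2437}{7714} \cdot \frac{1}{7126} = \frac{2437}{54969964}$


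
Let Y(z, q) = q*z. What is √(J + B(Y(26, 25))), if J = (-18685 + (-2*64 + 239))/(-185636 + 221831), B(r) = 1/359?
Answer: I*√86174564933355/12994005 ≈ 0.71441*I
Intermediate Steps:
B(r) = 1/359
J = -18574/36195 (J = (-18685 + (-128 + 239))/36195 = (-18685 + 111)*(1/36195) = -18574*1/36195 = -18574/36195 ≈ -0.51316)
√(J + B(Y(26, 25))) = √(-18574/36195 + 1/359) = √(-6631871/12994005) = I*√86174564933355/12994005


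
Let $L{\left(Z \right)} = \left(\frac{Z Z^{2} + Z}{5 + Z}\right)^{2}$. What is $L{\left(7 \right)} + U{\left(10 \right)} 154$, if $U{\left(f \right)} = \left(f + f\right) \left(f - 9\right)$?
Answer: $\frac{141505}{36} \approx 3930.7$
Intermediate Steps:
$U{\left(f \right)} = 2 f \left(-9 + f\right)$
$L{\left(Z \right)} = \frac{\left(Z + Z^{3}\right)^{2}}{\left(5 + Z\right)^{2}}$ ($L{\left(Z \right)} = \left(\frac{Z^{3} + Z}{5 + Z}\right)^{2} = \left(\frac{Z + Z^{3}}{5 + Z}\right)^{2} = \frac{\left(Z + Z^{3}\right)^{2}}{\left(5 + Z\right)^{2}}$)
$L{\left(7 \right)} + U{\left(10 \right)} 154 = \frac{7^{2} \left(1 + 7^{2}\right)^{2}}{\left(5 + 7\right)^{2}} + 2 \cdot 10 \left(-9 + 10\right) 154 = \frac{49 \left(1 + 49\right)^{2}}{144} + 2 \cdot 10 \cdot 1 \cdot 154 = 49 \cdot 50^{2} \cdot \frac{1}{144} + 20 \cdot 154 = 49 \cdot 2500 \cdot \frac{1}{144} + 3080 = \frac{30625}{36} + 3080 = \frac{141505}{36}$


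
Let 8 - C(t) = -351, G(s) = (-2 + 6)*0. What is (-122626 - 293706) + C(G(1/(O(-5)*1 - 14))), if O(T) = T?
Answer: -415973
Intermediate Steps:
G(s) = 0 (G(s) = 4*0 = 0)
C(t) = 359 (C(t) = 8 - 1*(-351) = 8 + 351 = 359)
(-122626 - 293706) + C(G(1/(O(-5)*1 - 14))) = (-122626 - 293706) + 359 = -416332 + 359 = -415973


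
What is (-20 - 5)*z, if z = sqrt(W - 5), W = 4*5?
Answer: -25*sqrt(15) ≈ -96.825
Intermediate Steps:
W = 20
z = sqrt(15) (z = sqrt(20 - 5) = sqrt(15) ≈ 3.8730)
(-20 - 5)*z = (-20 - 5)*sqrt(15) = -25*sqrt(15)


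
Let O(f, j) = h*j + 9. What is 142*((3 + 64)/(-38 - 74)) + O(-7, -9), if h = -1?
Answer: -3749/56 ≈ -66.946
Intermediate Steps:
O(f, j) = 9 - j (O(f, j) = -j + 9 = 9 - j)
142*((3 + 64)/(-38 - 74)) + O(-7, -9) = 142*((3 + 64)/(-38 - 74)) + (9 - 1*(-9)) = 142*(67/(-112)) + (9 + 9) = 142*(67*(-1/112)) + 18 = 142*(-67/112) + 18 = -4757/56 + 18 = -3749/56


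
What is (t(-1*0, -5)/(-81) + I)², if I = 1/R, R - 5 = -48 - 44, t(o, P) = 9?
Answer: 1024/68121 ≈ 0.015032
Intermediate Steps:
R = -87 (R = 5 + (-48 - 44) = 5 - 92 = -87)
I = -1/87 (I = 1/(-87) = -1/87 ≈ -0.011494)
(t(-1*0, -5)/(-81) + I)² = (9/(-81) - 1/87)² = (9*(-1/81) - 1/87)² = (-⅑ - 1/87)² = (-32/261)² = 1024/68121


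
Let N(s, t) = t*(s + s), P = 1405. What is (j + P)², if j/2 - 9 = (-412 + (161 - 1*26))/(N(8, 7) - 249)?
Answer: 38222205025/18769 ≈ 2.0365e+6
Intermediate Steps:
N(s, t) = 2*s*t (N(s, t) = t*(2*s) = 2*s*t)
j = 3020/137 (j = 18 + 2*((-412 + (161 - 1*26))/(2*8*7 - 249)) = 18 + 2*((-412 + (161 - 26))/(112 - 249)) = 18 + 2*((-412 + 135)/(-137)) = 18 + 2*(-277*(-1/137)) = 18 + 2*(277/137) = 18 + 554/137 = 3020/137 ≈ 22.044)
(j + P)² = (3020/137 + 1405)² = (195505/137)² = 38222205025/18769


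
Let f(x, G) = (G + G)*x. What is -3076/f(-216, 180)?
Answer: 769/19440 ≈ 0.039558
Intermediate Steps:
f(x, G) = 2*G*x (f(x, G) = (2*G)*x = 2*G*x)
-3076/f(-216, 180) = -3076/(2*180*(-216)) = -3076/(-77760) = -3076*(-1/77760) = 769/19440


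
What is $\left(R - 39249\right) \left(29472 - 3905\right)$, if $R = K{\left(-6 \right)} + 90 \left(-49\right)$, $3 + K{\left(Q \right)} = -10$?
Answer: $-1116562024$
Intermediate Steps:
$K{\left(Q \right)} = -13$ ($K{\left(Q \right)} = -3 - 10 = -13$)
$R = -4423$ ($R = -13 + 90 \left(-49\right) = -13 - 4410 = -4423$)
$\left(R - 39249\right) \left(29472 - 3905\right) = \left(-4423 - 39249\right) \left(29472 - 3905\right) = \left(-43672\right) 25567 = -1116562024$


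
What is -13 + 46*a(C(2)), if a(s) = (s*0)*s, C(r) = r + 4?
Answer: -13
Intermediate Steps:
C(r) = 4 + r
a(s) = 0 (a(s) = 0*s = 0)
-13 + 46*a(C(2)) = -13 + 46*0 = -13 + 0 = -13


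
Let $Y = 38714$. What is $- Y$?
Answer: $-38714$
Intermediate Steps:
$- Y = \left(-1\right) 38714 = -38714$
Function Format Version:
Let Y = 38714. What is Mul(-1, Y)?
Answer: -38714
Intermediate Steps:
Mul(-1, Y) = Mul(-1, 38714) = -38714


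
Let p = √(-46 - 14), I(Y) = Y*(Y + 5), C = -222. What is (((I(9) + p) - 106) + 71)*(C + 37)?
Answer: -16835 - 370*I*√15 ≈ -16835.0 - 1433.0*I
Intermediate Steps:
I(Y) = Y*(5 + Y)
p = 2*I*√15 (p = √(-60) = 2*I*√15 ≈ 7.746*I)
(((I(9) + p) - 106) + 71)*(C + 37) = (((9*(5 + 9) + 2*I*√15) - 106) + 71)*(-222 + 37) = (((9*14 + 2*I*√15) - 106) + 71)*(-185) = (((126 + 2*I*√15) - 106) + 71)*(-185) = ((20 + 2*I*√15) + 71)*(-185) = (91 + 2*I*√15)*(-185) = -16835 - 370*I*√15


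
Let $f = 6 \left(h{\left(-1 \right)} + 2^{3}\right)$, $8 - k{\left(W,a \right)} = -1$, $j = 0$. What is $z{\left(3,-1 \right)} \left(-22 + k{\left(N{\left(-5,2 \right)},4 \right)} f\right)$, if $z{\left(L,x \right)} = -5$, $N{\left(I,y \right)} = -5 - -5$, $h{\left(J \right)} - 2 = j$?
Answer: $-2590$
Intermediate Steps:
$h{\left(J \right)} = 2$ ($h{\left(J \right)} = 2 + 0 = 2$)
$N{\left(I,y \right)} = 0$ ($N{\left(I,y \right)} = -5 + 5 = 0$)
$k{\left(W,a \right)} = 9$ ($k{\left(W,a \right)} = 8 - -1 = 8 + 1 = 9$)
$f = 60$ ($f = 6 \left(2 + 2^{3}\right) = 6 \left(2 + 8\right) = 6 \cdot 10 = 60$)
$z{\left(3,-1 \right)} \left(-22 + k{\left(N{\left(-5,2 \right)},4 \right)} f\right) = - 5 \left(-22 + 9 \cdot 60\right) = - 5 \left(-22 + 540\right) = \left(-5\right) 518 = -2590$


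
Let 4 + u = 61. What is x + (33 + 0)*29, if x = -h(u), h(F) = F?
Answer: 900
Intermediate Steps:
u = 57 (u = -4 + 61 = 57)
x = -57 (x = -1*57 = -57)
x + (33 + 0)*29 = -57 + (33 + 0)*29 = -57 + 33*29 = -57 + 957 = 900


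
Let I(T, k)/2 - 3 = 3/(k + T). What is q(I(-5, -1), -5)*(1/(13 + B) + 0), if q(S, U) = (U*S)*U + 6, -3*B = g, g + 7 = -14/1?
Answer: 131/20 ≈ 6.5500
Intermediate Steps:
I(T, k) = 6 + 6/(T + k) (I(T, k) = 6 + 2*(3/(k + T)) = 6 + 2*(3/(T + k)) = 6 + 6/(T + k))
g = -21 (g = -7 - 14/1 = -7 - 14*1 = -7 - 14 = -21)
B = 7 (B = -1/3*(-21) = 7)
q(S, U) = 6 + S*U**2 (q(S, U) = (S*U)*U + 6 = S*U**2 + 6 = 6 + S*U**2)
q(I(-5, -1), -5)*(1/(13 + B) + 0) = (6 + (6*(1 - 5 - 1)/(-5 - 1))*(-5)**2)*(1/(13 + 7) + 0) = (6 + (6*(-5)/(-6))*25)*(1/20 + 0) = (6 + (6*(-1/6)*(-5))*25)*(1/20 + 0) = (6 + 5*25)*(1/20) = (6 + 125)*(1/20) = 131*(1/20) = 131/20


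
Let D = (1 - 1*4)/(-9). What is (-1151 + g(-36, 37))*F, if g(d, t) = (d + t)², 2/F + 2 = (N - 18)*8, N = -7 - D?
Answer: 3450/307 ≈ 11.238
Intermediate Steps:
D = ⅓ (D = (1 - 4)*(-⅑) = -3*(-⅑) = ⅓ ≈ 0.33333)
N = -22/3 (N = -7 - 1*⅓ = -7 - ⅓ = -22/3 ≈ -7.3333)
F = -3/307 (F = 2/(-2 + (-22/3 - 18)*8) = 2/(-2 - 76/3*8) = 2/(-2 - 608/3) = 2/(-614/3) = 2*(-3/614) = -3/307 ≈ -0.0097720)
(-1151 + g(-36, 37))*F = (-1151 + (-36 + 37)²)*(-3/307) = (-1151 + 1²)*(-3/307) = (-1151 + 1)*(-3/307) = -1150*(-3/307) = 3450/307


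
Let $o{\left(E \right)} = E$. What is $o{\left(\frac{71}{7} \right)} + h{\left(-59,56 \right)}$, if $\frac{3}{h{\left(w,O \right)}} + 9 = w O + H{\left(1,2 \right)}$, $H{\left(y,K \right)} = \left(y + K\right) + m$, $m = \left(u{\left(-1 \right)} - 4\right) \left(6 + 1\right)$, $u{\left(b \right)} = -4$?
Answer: $\frac{79655}{7854} \approx 10.142$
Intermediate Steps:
$m = -56$ ($m = \left(-4 - 4\right) \left(6 + 1\right) = \left(-8\right) 7 = -56$)
$H{\left(y,K \right)} = -56 + K + y$ ($H{\left(y,K \right)} = \left(y + K\right) - 56 = \left(K + y\right) - 56 = -56 + K + y$)
$h{\left(w,O \right)} = \frac{3}{-62 + O w}$ ($h{\left(w,O \right)} = \frac{3}{-9 + \left(w O + \left(-56 + 2 + 1\right)\right)} = \frac{3}{-9 + \left(O w - 53\right)} = \frac{3}{-9 + \left(-53 + O w\right)} = \frac{3}{-62 + O w}$)
$o{\left(\frac{71}{7} \right)} + h{\left(-59,56 \right)} = \frac{71}{7} + \frac{3}{-62 + 56 \left(-59\right)} = 71 \cdot \frac{1}{7} + \frac{3}{-62 - 3304} = \frac{71}{7} + \frac{3}{-3366} = \frac{71}{7} + 3 \left(- \frac{1}{3366}\right) = \frac{71}{7} - \frac{1}{1122} = \frac{79655}{7854}$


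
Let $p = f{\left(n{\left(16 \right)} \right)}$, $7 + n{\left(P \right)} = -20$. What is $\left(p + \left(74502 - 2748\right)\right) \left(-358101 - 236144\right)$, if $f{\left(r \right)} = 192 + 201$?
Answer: $-42872994015$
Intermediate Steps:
$n{\left(P \right)} = -27$ ($n{\left(P \right)} = -7 - 20 = -27$)
$f{\left(r \right)} = 393$
$p = 393$
$\left(p + \left(74502 - 2748\right)\right) \left(-358101 - 236144\right) = \left(393 + \left(74502 - 2748\right)\right) \left(-358101 - 236144\right) = \left(393 + 71754\right) \left(-594245\right) = 72147 \left(-594245\right) = -42872994015$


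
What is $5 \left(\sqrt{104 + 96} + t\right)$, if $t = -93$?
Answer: $-465 + 50 \sqrt{2} \approx -394.29$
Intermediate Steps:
$5 \left(\sqrt{104 + 96} + t\right) = 5 \left(\sqrt{104 + 96} - 93\right) = 5 \left(\sqrt{200} - 93\right) = 5 \left(10 \sqrt{2} - 93\right) = 5 \left(-93 + 10 \sqrt{2}\right) = -465 + 50 \sqrt{2}$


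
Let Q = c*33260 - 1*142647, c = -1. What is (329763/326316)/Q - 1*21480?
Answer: -1073088990527/49957588 ≈ -21480.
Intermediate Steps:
Q = -175907 (Q = -1*33260 - 1*142647 = -33260 - 142647 = -175907)
(329763/326316)/Q - 1*21480 = (329763/326316)/(-175907) - 1*21480 = (329763*(1/326316))*(-1/175907) - 21480 = (287/284)*(-1/175907) - 21480 = -287/49957588 - 21480 = -1073088990527/49957588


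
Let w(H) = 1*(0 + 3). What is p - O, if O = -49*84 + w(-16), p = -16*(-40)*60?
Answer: 42513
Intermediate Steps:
w(H) = 3 (w(H) = 1*3 = 3)
p = 38400 (p = 640*60 = 38400)
O = -4113 (O = -49*84 + 3 = -4116 + 3 = -4113)
p - O = 38400 - 1*(-4113) = 38400 + 4113 = 42513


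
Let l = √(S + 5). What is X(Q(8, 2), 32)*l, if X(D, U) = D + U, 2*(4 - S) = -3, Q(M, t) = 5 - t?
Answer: 35*√42/2 ≈ 113.41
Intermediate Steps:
S = 11/2 (S = 4 - ½*(-3) = 4 + 3/2 = 11/2 ≈ 5.5000)
l = √42/2 (l = √(11/2 + 5) = √(21/2) = √42/2 ≈ 3.2404)
X(Q(8, 2), 32)*l = ((5 - 1*2) + 32)*(√42/2) = ((5 - 2) + 32)*(√42/2) = (3 + 32)*(√42/2) = 35*(√42/2) = 35*√42/2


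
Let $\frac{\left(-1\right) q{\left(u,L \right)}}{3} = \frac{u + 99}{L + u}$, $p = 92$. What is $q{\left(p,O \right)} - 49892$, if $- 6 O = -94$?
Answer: $- \frac{16116835}{323} \approx -49897.0$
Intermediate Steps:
$O = \frac{47}{3}$ ($O = \left(- \frac{1}{6}\right) \left(-94\right) = \frac{47}{3} \approx 15.667$)
$q{\left(u,L \right)} = - \frac{3 \left(99 + u\right)}{L + u}$ ($q{\left(u,L \right)} = - 3 \frac{u + 99}{L + u} = - 3 \frac{99 + u}{L + u} = - \frac{3 \left(99 + u\right)}{L + u}$)
$q{\left(p,O \right)} - 49892 = \frac{3 \left(-99 - 92\right)}{\frac{47}{3} + 92} - 49892 = \frac{3 \left(-99 - 92\right)}{\frac{323}{3}} - 49892 = 3 \cdot \frac{3}{323} \left(-191\right) - 49892 = - \frac{1719}{323} - 49892 = - \frac{16116835}{323}$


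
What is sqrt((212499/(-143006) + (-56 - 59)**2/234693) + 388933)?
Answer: sqrt(48678756886313124506357134)/11187502386 ≈ 623.64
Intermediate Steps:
sqrt((212499/(-143006) + (-56 - 59)**2/234693) + 388933) = sqrt((212499*(-1/143006) + (-115)**2*(1/234693)) + 388933) = sqrt((-212499/143006 + 13225*(1/234693)) + 388933) = sqrt((-212499/143006 + 13225/234693) + 388933) = sqrt(-47980773457/33562507158 + 388933) = sqrt(13053518615708957/33562507158) = sqrt(48678756886313124506357134)/11187502386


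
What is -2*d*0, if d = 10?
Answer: 0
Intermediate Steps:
-2*d*0 = -2*10*0 = -20*0 = 0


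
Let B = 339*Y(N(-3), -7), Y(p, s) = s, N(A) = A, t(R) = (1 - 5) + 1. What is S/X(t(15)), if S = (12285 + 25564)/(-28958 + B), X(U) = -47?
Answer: 37849/1472557 ≈ 0.025703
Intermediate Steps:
t(R) = -3 (t(R) = -4 + 1 = -3)
B = -2373 (B = 339*(-7) = -2373)
S = -37849/31331 (S = (12285 + 25564)/(-28958 - 2373) = 37849/(-31331) = 37849*(-1/31331) = -37849/31331 ≈ -1.2080)
S/X(t(15)) = -37849/31331/(-47) = -37849/31331*(-1/47) = 37849/1472557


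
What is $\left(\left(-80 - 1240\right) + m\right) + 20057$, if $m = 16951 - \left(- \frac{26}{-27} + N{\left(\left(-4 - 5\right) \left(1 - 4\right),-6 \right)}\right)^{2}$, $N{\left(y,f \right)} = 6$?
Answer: $\frac{25981208}{729} \approx 35640.0$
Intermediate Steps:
$m = \frac{12321935}{729}$ ($m = 16951 - \left(- \frac{26}{-27} + 6\right)^{2} = 16951 - \left(\left(-26\right) \left(- \frac{1}{27}\right) + 6\right)^{2} = 16951 - \left(\frac{26}{27} + 6\right)^{2} = 16951 - \left(\frac{188}{27}\right)^{2} = 16951 - \frac{35344}{729} = \frac{12321935}{729} \approx 16903.0$)
$\left(\left(-80 - 1240\right) + m\right) + 20057 = \left(\left(-80 - 1240\right) + \frac{12321935}{729}\right) + 20057 = \left(-1320 + \frac{12321935}{729}\right) + 20057 = \frac{11359655}{729} + 20057 = \frac{25981208}{729}$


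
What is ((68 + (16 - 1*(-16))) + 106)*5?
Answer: 1030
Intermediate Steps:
((68 + (16 - 1*(-16))) + 106)*5 = ((68 + (16 + 16)) + 106)*5 = ((68 + 32) + 106)*5 = (100 + 106)*5 = 206*5 = 1030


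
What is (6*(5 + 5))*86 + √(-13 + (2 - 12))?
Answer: 5160 + I*√23 ≈ 5160.0 + 4.7958*I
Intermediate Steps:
(6*(5 + 5))*86 + √(-13 + (2 - 12)) = (6*10)*86 + √(-13 - 10) = 60*86 + √(-23) = 5160 + I*√23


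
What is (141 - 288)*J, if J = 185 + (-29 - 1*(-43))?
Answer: -29253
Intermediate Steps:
J = 199 (J = 185 + (-29 + 43) = 185 + 14 = 199)
(141 - 288)*J = (141 - 288)*199 = -147*199 = -29253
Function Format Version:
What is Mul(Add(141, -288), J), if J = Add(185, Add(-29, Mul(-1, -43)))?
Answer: -29253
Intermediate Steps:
J = 199 (J = Add(185, Add(-29, 43)) = Add(185, 14) = 199)
Mul(Add(141, -288), J) = Mul(Add(141, -288), 199) = Mul(-147, 199) = -29253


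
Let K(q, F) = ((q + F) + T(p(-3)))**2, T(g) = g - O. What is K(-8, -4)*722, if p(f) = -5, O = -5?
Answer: 103968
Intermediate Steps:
T(g) = 5 + g (T(g) = g - 1*(-5) = g + 5 = 5 + g)
K(q, F) = (F + q)**2 (K(q, F) = ((q + F) + (5 - 5))**2 = ((F + q) + 0)**2 = (F + q)**2)
K(-8, -4)*722 = (-4 - 8)**2*722 = (-12)**2*722 = 144*722 = 103968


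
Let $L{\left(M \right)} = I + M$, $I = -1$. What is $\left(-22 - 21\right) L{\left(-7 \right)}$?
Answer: $344$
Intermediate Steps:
$L{\left(M \right)} = -1 + M$
$\left(-22 - 21\right) L{\left(-7 \right)} = \left(-22 - 21\right) \left(-1 - 7\right) = \left(-43\right) \left(-8\right) = 344$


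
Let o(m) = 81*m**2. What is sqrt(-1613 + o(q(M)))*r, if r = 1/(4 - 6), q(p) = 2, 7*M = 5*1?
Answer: -I*sqrt(1289)/2 ≈ -17.951*I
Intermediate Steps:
M = 5/7 (M = (5*1)/7 = (1/7)*5 = 5/7 ≈ 0.71429)
r = -1/2 (r = 1/(-2) = -1/2 ≈ -0.50000)
sqrt(-1613 + o(q(M)))*r = sqrt(-1613 + 81*2**2)*(-1/2) = sqrt(-1613 + 81*4)*(-1/2) = sqrt(-1613 + 324)*(-1/2) = sqrt(-1289)*(-1/2) = (I*sqrt(1289))*(-1/2) = -I*sqrt(1289)/2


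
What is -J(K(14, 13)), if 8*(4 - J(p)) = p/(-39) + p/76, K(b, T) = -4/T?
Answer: -308219/77064 ≈ -3.9995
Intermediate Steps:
J(p) = 4 + 37*p/23712 (J(p) = 4 - (p/(-39) + p/76)/8 = 4 - (p*(-1/39) + p*(1/76))/8 = 4 - (-p/39 + p/76)/8 = 4 - (-37)*p/23712 = 4 + 37*p/23712)
-J(K(14, 13)) = -(4 + 37*(-4/13)/23712) = -(4 + 37*(-4*1/13)/23712) = -(4 + (37/23712)*(-4/13)) = -(4 - 37/77064) = -1*308219/77064 = -308219/77064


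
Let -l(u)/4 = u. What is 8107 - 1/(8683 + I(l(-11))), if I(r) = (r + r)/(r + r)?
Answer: 70401187/8684 ≈ 8107.0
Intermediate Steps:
l(u) = -4*u
I(r) = 1 (I(r) = (2*r)/((2*r)) = (2*r)*(1/(2*r)) = 1)
8107 - 1/(8683 + I(l(-11))) = 8107 - 1/(8683 + 1) = 8107 - 1/8684 = 70401187/8684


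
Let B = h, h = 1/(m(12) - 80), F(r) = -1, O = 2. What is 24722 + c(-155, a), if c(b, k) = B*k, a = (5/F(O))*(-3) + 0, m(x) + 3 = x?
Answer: 1755247/71 ≈ 24722.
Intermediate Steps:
m(x) = -3 + x
a = 15 (a = (5/(-1))*(-3) + 0 = (5*(-1))*(-3) + 0 = -5*(-3) + 0 = 15 + 0 = 15)
h = -1/71 (h = 1/((-3 + 12) - 80) = 1/(9 - 80) = 1/(-71) = -1/71 ≈ -0.014085)
B = -1/71 ≈ -0.014085
c(b, k) = -k/71
24722 + c(-155, a) = 24722 - 1/71*15 = 24722 - 15/71 = 1755247/71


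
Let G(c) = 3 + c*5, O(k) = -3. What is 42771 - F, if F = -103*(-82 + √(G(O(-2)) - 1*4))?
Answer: 34325 + 412*I ≈ 34325.0 + 412.0*I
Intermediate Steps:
G(c) = 3 + 5*c
F = 8446 - 412*I (F = -103*(-82 + √((3 + 5*(-3)) - 1*4)) = -103*(-82 + √((3 - 15) - 4)) = -103*(-82 + √(-12 - 4)) = -103*(-82 + √(-16)) = -103*(-82 + 4*I) = 8446 - 412*I ≈ 8446.0 - 412.0*I)
42771 - F = 42771 - (8446 - 412*I) = 42771 + (-8446 + 412*I) = 34325 + 412*I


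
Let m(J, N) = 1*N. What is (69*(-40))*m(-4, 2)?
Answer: -5520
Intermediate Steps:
m(J, N) = N
(69*(-40))*m(-4, 2) = (69*(-40))*2 = -2760*2 = -5520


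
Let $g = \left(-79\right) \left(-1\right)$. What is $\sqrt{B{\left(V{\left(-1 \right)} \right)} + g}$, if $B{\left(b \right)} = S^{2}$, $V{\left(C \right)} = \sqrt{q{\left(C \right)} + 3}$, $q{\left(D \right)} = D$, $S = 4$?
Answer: $\sqrt{95} \approx 9.7468$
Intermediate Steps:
$V{\left(C \right)} = \sqrt{3 + C}$ ($V{\left(C \right)} = \sqrt{C + 3} = \sqrt{3 + C}$)
$B{\left(b \right)} = 16$ ($B{\left(b \right)} = 4^{2} = 16$)
$g = 79$
$\sqrt{B{\left(V{\left(-1 \right)} \right)} + g} = \sqrt{16 + 79} = \sqrt{95}$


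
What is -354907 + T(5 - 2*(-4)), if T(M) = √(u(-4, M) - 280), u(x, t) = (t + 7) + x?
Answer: -354907 + 2*I*√66 ≈ -3.5491e+5 + 16.248*I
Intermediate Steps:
u(x, t) = 7 + t + x (u(x, t) = (7 + t) + x = 7 + t + x)
T(M) = √(-277 + M) (T(M) = √((7 + M - 4) - 280) = √((3 + M) - 280) = √(-277 + M))
-354907 + T(5 - 2*(-4)) = -354907 + √(-277 + (5 - 2*(-4))) = -354907 + √(-277 + (5 + 8)) = -354907 + √(-277 + 13) = -354907 + √(-264) = -354907 + 2*I*√66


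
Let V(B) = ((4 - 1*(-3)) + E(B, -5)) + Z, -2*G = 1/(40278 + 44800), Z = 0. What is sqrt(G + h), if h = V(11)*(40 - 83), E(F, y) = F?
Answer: I*sqrt(5602417991555)/85078 ≈ 27.821*I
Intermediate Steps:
G = -1/170156 (G = -1/(2*(40278 + 44800)) = -1/2/85078 = -1/2*1/85078 = -1/170156 ≈ -5.8770e-6)
V(B) = 7 + B (V(B) = ((4 - 1*(-3)) + B) + 0 = ((4 + 3) + B) + 0 = (7 + B) + 0 = 7 + B)
h = -774 (h = (7 + 11)*(40 - 83) = 18*(-43) = -774)
sqrt(G + h) = sqrt(-1/170156 - 774) = sqrt(-131700745/170156) = I*sqrt(5602417991555)/85078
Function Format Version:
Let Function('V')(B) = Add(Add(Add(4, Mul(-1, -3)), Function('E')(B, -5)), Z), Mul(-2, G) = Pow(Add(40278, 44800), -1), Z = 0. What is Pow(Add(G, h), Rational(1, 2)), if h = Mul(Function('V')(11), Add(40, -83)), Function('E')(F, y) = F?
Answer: Mul(Rational(1, 85078), I, Pow(5602417991555, Rational(1, 2))) ≈ Mul(27.821, I)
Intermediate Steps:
G = Rational(-1, 170156) (G = Mul(Rational(-1, 2), Pow(Add(40278, 44800), -1)) = Mul(Rational(-1, 2), Pow(85078, -1)) = Mul(Rational(-1, 2), Rational(1, 85078)) = Rational(-1, 170156) ≈ -5.8770e-6)
Function('V')(B) = Add(7, B) (Function('V')(B) = Add(Add(Add(4, Mul(-1, -3)), B), 0) = Add(Add(Add(4, 3), B), 0) = Add(Add(7, B), 0) = Add(7, B))
h = -774 (h = Mul(Add(7, 11), Add(40, -83)) = Mul(18, -43) = -774)
Pow(Add(G, h), Rational(1, 2)) = Pow(Add(Rational(-1, 170156), -774), Rational(1, 2)) = Pow(Rational(-131700745, 170156), Rational(1, 2)) = Mul(Rational(1, 85078), I, Pow(5602417991555, Rational(1, 2)))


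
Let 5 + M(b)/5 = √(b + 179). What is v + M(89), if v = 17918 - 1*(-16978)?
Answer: 34871 + 10*√67 ≈ 34953.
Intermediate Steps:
v = 34896 (v = 17918 + 16978 = 34896)
M(b) = -25 + 5*√(179 + b) (M(b) = -25 + 5*√(b + 179) = -25 + 5*√(179 + b))
v + M(89) = 34896 + (-25 + 5*√(179 + 89)) = 34896 + (-25 + 5*√268) = 34896 + (-25 + 5*(2*√67)) = 34896 + (-25 + 10*√67) = 34871 + 10*√67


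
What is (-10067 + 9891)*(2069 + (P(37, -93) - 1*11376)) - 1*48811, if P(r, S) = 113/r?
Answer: 58781289/37 ≈ 1.5887e+6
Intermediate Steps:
(-10067 + 9891)*(2069 + (P(37, -93) - 1*11376)) - 1*48811 = (-10067 + 9891)*(2069 + (113/37 - 1*11376)) - 1*48811 = -176*(2069 + (113*(1/37) - 11376)) - 48811 = -176*(2069 + (113/37 - 11376)) - 48811 = -176*(2069 - 420799/37) - 48811 = -176*(-344246/37) - 48811 = 60587296/37 - 48811 = 58781289/37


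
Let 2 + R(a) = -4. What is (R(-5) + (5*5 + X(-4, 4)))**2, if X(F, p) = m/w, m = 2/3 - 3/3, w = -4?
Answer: 52441/144 ≈ 364.17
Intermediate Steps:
R(a) = -6 (R(a) = -2 - 4 = -6)
m = -1/3 (m = 2*(1/3) - 3*1/3 = 2/3 - 1 = -1/3 ≈ -0.33333)
X(F, p) = 1/12 (X(F, p) = -1/3/(-4) = -1/3*(-1/4) = 1/12)
(R(-5) + (5*5 + X(-4, 4)))**2 = (-6 + (5*5 + 1/12))**2 = (-6 + (25 + 1/12))**2 = (-6 + 301/12)**2 = (229/12)**2 = 52441/144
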